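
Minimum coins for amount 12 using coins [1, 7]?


dp[0]=0; dp[i]=1+min(dp[i-c] for c in coins)
...dp[7]=1, dp[8]=2, dp[9]=3, dp[10]=4, dp[11]=5, dp[12]=6
Minimum coins for 12 = 6


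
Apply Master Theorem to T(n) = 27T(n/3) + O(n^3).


a=27, b=3, c=3. log_3(27)=3 = c=3. Case 2: O(n^c log n) = O(n^3 log n)
Complexity: O(n^3 log n)


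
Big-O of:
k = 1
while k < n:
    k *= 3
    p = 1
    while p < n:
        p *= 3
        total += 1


Per nesting level: O(log n) * O(log n) = O((log n)^2)
Complexity: O((log n)^2)


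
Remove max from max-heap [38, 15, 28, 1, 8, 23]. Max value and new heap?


Max = 38
Replace root with last, heapify down
Resulting heap: [28, 15, 23, 1, 8]


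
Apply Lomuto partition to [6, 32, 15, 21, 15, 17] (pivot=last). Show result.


Elements <= 17 go left of pivot.
Result: [6, 15, 15, 17, 32, 21], pivot at index 3


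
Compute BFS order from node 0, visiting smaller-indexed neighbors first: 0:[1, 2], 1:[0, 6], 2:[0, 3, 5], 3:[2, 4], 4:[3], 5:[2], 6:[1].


BFS queue: start with [0]
Visit order: [0, 1, 2, 6, 3, 5, 4]


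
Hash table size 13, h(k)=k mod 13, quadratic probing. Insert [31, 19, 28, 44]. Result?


Insertions: 31->slot 5; 19->slot 6; 28->slot 2; 44->slot 9
Table: [None, None, 28, None, None, 31, 19, None, None, 44, None, None, None]


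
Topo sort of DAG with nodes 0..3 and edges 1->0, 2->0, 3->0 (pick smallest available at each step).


Kahn's algorithm, process smallest node first
Order: [1, 2, 3, 0]


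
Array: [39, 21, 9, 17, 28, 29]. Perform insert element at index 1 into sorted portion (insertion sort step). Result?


After one pass: [21, 39, 9, 17, 28, 29]


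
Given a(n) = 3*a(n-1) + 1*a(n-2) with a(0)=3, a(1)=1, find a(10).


Build bottom-up:
...a(8)=7494, a(9)=24751, a(10)=3*24751+1*7494=81747


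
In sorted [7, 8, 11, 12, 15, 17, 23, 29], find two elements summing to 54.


Two pointers: lo=0, hi=7
No pair sums to 54


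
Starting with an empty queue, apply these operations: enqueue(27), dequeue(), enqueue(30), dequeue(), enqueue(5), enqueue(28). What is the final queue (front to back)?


enqueue(27) -> [27]
dequeue() returns 27 -> []
enqueue(30) -> [30]
dequeue() returns 30 -> []
enqueue(5) -> [5]
enqueue(28) -> [5, 28]
Final queue (front to back): [5, 28]


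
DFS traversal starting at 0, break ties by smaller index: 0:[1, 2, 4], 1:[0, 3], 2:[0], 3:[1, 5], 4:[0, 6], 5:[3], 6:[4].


DFS stack-based: start with [0]
Visit order: [0, 1, 3, 5, 2, 4, 6]


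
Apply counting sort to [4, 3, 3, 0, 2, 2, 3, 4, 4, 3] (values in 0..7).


Count array: [1, 0, 2, 4, 3, 0, 0, 0]
Reconstruct: [0, 2, 2, 3, 3, 3, 3, 4, 4, 4]


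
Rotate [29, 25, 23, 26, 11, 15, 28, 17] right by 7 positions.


Right rotate by 7: [25, 23, 26, 11, 15, 28, 17, 29]


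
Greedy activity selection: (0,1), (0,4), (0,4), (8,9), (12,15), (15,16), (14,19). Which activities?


Greedy: pick earliest-ending, then skip overlaps.
Selected (4 activities): [(0, 1), (8, 9), (12, 15), (15, 16)]


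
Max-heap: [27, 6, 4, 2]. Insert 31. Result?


Append 31: [27, 6, 4, 2, 31]
Bubble up: swap idx 4(31) with idx 1(6); swap idx 1(31) with idx 0(27)
Result: [31, 27, 4, 2, 6]


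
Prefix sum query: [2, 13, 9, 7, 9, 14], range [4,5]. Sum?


Prefix sums: [0, 2, 15, 24, 31, 40, 54]
Sum[4..5] = prefix[6] - prefix[4] = 54 - 31 = 23


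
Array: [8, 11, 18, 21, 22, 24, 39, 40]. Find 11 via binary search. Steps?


Search for 11:
[0,7] mid=3 arr[3]=21
[0,2] mid=1 arr[1]=11
Total: 2 comparisons


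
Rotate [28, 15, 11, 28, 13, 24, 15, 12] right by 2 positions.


Right rotate by 2: [15, 12, 28, 15, 11, 28, 13, 24]


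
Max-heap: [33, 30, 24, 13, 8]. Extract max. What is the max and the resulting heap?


Max = 33
Replace root with last, heapify down
Resulting heap: [30, 13, 24, 8]


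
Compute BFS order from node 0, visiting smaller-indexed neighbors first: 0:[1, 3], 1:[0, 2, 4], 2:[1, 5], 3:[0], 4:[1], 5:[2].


BFS queue: start with [0]
Visit order: [0, 1, 3, 2, 4, 5]


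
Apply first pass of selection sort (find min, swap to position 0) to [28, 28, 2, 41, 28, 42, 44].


After one pass: [2, 28, 28, 41, 28, 42, 44]


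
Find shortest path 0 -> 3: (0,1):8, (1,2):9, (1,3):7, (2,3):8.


Dijkstra from 0:
Distances: {0: 0, 1: 8, 2: 17, 3: 15}
Shortest distance to 3 = 15, path = [0, 1, 3]


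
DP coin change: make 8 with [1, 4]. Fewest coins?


dp[0]=0; dp[i]=1+min(dp[i-c] for c in coins)
...dp[3]=3, dp[4]=1, dp[5]=2, dp[6]=3, dp[7]=4, dp[8]=2
Minimum coins for 8 = 2


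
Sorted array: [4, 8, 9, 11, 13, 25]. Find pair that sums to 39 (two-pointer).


Two pointers: lo=0, hi=5
No pair sums to 39


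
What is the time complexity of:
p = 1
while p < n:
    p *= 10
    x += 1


Per nesting level: O(log n) = O(log n)
Complexity: O(log n)


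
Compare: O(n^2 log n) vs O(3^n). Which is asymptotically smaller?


n^2 log n grows slower than exponential (base 3)
O(n^2 log n) is asymptotically smaller; O(3^n) grows faster


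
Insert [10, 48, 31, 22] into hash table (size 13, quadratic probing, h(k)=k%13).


Insertions: 10->slot 10; 48->slot 9; 31->slot 5; 22->slot 0
Table: [22, None, None, None, None, 31, None, None, None, 48, 10, None, None]


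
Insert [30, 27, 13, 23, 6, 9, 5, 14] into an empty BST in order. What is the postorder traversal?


Root = 30; build tree by BST insertion.
Postorder traversal: [5, 9, 6, 14, 23, 13, 27, 30]


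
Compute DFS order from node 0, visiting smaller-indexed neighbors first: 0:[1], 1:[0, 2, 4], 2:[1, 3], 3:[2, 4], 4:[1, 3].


DFS stack-based: start with [0]
Visit order: [0, 1, 2, 3, 4]


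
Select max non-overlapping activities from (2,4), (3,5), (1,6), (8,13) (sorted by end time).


Greedy: pick earliest-ending, then skip overlaps.
Selected (2 activities): [(2, 4), (8, 13)]


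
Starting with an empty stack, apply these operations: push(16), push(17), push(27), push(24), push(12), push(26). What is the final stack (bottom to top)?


push(16) -> [16]
push(17) -> [16, 17]
push(27) -> [16, 17, 27]
push(24) -> [16, 17, 27, 24]
push(12) -> [16, 17, 27, 24, 12]
push(26) -> [16, 17, 27, 24, 12, 26]
Final stack (bottom to top): [16, 17, 27, 24, 12, 26]


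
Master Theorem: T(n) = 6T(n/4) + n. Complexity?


a=6, b=4, c=1. log_4(6)=1.292 > c=1. Case 1: O(n^log_b(a)) = O(n^1.292)
Complexity: O(n^1.292)


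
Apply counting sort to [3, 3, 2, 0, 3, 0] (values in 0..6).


Count array: [2, 0, 1, 3, 0, 0, 0]
Reconstruct: [0, 0, 2, 3, 3, 3]


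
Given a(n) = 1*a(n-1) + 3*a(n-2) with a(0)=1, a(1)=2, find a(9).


Build bottom-up:
...a(7)=314, a(8)=725, a(9)=1*725+3*314=1667


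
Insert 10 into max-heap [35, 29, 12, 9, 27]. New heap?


Append 10: [35, 29, 12, 9, 27, 10]
Bubble up: no swaps needed
Result: [35, 29, 12, 9, 27, 10]


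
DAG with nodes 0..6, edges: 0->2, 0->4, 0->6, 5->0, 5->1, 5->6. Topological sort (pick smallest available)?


Kahn's algorithm, process smallest node first
Order: [3, 5, 0, 1, 2, 4, 6]


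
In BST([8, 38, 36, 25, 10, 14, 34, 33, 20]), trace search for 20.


BST root = 8
Search for 20: compare at each node
Path: [8, 38, 36, 25, 10, 14, 20]


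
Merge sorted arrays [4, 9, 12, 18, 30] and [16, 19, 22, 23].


Compare heads, take smaller each step.
Merged: [4, 9, 12, 16, 18, 19, 22, 23, 30]


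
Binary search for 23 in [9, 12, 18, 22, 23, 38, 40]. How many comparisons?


Search for 23:
[0,6] mid=3 arr[3]=22
[4,6] mid=5 arr[5]=38
[4,4] mid=4 arr[4]=23
Total: 3 comparisons


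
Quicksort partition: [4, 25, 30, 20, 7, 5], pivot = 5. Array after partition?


Elements <= 5 go left of pivot.
Result: [4, 5, 30, 20, 7, 25], pivot at index 1


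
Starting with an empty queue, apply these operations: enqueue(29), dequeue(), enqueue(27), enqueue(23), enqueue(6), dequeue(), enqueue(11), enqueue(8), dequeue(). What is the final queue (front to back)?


enqueue(29) -> [29]
dequeue() returns 29 -> []
enqueue(27) -> [27]
enqueue(23) -> [27, 23]
enqueue(6) -> [27, 23, 6]
dequeue() returns 27 -> [23, 6]
enqueue(11) -> [23, 6, 11]
enqueue(8) -> [23, 6, 11, 8]
dequeue() returns 23 -> [6, 11, 8]
Final queue (front to back): [6, 11, 8]


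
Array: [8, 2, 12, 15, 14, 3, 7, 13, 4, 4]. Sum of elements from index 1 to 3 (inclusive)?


Prefix sums: [0, 8, 10, 22, 37, 51, 54, 61, 74, 78, 82]
Sum[1..3] = prefix[4] - prefix[1] = 37 - 8 = 29


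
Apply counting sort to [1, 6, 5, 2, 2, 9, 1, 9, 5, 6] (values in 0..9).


Count array: [0, 2, 2, 0, 0, 2, 2, 0, 0, 2]
Reconstruct: [1, 1, 2, 2, 5, 5, 6, 6, 9, 9]


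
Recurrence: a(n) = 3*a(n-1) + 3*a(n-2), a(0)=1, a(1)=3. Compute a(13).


Build bottom-up:
...a(11)=1924560, a(12)=7296561, a(13)=3*7296561+3*1924560=27663363


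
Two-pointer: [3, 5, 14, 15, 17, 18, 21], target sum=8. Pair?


Two pointers: lo=0, hi=6
Found pair: (3, 5) summing to 8


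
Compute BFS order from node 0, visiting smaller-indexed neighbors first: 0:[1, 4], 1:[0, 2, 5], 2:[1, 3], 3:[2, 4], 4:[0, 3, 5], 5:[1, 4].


BFS queue: start with [0]
Visit order: [0, 1, 4, 2, 5, 3]


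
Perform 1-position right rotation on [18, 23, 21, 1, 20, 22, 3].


Right rotate by 1: [3, 18, 23, 21, 1, 20, 22]


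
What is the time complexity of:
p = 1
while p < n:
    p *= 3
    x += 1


Per nesting level: O(log n) = O(log n)
Complexity: O(log n)


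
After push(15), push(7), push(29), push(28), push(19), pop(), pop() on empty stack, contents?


push(15) -> [15]
push(7) -> [15, 7]
push(29) -> [15, 7, 29]
push(28) -> [15, 7, 29, 28]
push(19) -> [15, 7, 29, 28, 19]
pop() returns 19 -> [15, 7, 29, 28]
pop() returns 28 -> [15, 7, 29]
Final stack (bottom to top): [15, 7, 29]


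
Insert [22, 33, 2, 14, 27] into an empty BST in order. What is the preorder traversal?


Root = 22; build tree by BST insertion.
Preorder traversal: [22, 2, 14, 33, 27]


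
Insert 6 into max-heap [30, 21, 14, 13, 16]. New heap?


Append 6: [30, 21, 14, 13, 16, 6]
Bubble up: no swaps needed
Result: [30, 21, 14, 13, 16, 6]


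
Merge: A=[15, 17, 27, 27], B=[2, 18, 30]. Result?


Compare heads, take smaller each step.
Merged: [2, 15, 17, 18, 27, 27, 30]


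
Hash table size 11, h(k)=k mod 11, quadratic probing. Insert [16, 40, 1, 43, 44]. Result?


Insertions: 16->slot 5; 40->slot 7; 1->slot 1; 43->slot 10; 44->slot 0
Table: [44, 1, None, None, None, 16, None, 40, None, None, 43]


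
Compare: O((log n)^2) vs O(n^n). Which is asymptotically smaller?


polylogarithmic grows slower than n^n
O((log n)^2) is asymptotically smaller; O(n^n) grows faster


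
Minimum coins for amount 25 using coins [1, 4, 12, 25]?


dp[0]=0; dp[i]=1+min(dp[i-c] for c in coins)
...dp[20]=3, dp[21]=4, dp[22]=5, dp[23]=6, dp[24]=2, dp[25]=1
Minimum coins for 25 = 1


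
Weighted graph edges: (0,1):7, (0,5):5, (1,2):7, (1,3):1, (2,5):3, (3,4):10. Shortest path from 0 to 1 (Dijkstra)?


Dijkstra from 0:
Distances: {0: 0, 1: 7, 2: 8, 3: 8, 4: 18, 5: 5}
Shortest distance to 1 = 7, path = [0, 1]


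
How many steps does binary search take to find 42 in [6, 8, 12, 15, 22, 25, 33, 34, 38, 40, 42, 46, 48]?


Search for 42:
[0,12] mid=6 arr[6]=33
[7,12] mid=9 arr[9]=40
[10,12] mid=11 arr[11]=46
[10,10] mid=10 arr[10]=42
Total: 4 comparisons


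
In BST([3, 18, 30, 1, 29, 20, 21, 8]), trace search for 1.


BST root = 3
Search for 1: compare at each node
Path: [3, 1]


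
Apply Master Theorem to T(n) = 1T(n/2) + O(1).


a=1, b=2, c=0. log_2(1)=0 = c=0. Case 2: O(n^c log n) = O(log n)
Complexity: O(log n)


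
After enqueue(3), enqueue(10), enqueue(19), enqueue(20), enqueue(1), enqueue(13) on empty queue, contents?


enqueue(3) -> [3]
enqueue(10) -> [3, 10]
enqueue(19) -> [3, 10, 19]
enqueue(20) -> [3, 10, 19, 20]
enqueue(1) -> [3, 10, 19, 20, 1]
enqueue(13) -> [3, 10, 19, 20, 1, 13]
Final queue (front to back): [3, 10, 19, 20, 1, 13]


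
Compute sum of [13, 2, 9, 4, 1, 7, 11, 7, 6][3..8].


Prefix sums: [0, 13, 15, 24, 28, 29, 36, 47, 54, 60]
Sum[3..8] = prefix[9] - prefix[3] = 60 - 24 = 36


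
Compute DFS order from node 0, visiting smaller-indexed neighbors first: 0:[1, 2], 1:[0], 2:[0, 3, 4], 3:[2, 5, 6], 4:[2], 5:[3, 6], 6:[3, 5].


DFS stack-based: start with [0]
Visit order: [0, 1, 2, 3, 5, 6, 4]


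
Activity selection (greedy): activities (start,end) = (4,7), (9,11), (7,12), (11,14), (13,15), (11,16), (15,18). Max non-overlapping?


Greedy: pick earliest-ending, then skip overlaps.
Selected (4 activities): [(4, 7), (9, 11), (11, 14), (15, 18)]


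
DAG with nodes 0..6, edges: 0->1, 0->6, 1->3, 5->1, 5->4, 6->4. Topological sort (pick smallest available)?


Kahn's algorithm, process smallest node first
Order: [0, 2, 5, 1, 3, 6, 4]


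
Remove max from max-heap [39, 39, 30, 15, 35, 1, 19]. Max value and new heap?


Max = 39
Replace root with last, heapify down
Resulting heap: [39, 35, 30, 15, 19, 1]


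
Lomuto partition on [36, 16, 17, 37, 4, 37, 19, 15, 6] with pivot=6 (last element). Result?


Elements <= 6 go left of pivot.
Result: [4, 6, 17, 37, 36, 37, 19, 15, 16], pivot at index 1


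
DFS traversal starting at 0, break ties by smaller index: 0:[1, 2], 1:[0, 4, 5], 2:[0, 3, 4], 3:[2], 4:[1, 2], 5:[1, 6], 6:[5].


DFS stack-based: start with [0]
Visit order: [0, 1, 4, 2, 3, 5, 6]


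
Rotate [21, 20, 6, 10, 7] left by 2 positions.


Left rotate by 2: [6, 10, 7, 21, 20]


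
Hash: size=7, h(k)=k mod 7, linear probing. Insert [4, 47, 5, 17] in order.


Insertions: 4->slot 4; 47->slot 5; 5->slot 6; 17->slot 3
Table: [None, None, None, 17, 4, 47, 5]


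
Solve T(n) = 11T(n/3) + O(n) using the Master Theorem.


a=11, b=3, c=1. log_3(11)=2.183 > c=1. Case 1: O(n^log_b(a)) = O(n^2.183)
Complexity: O(n^2.183)


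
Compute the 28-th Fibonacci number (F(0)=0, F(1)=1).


F(n)=F(n-1)+F(n-2)
...F(26)=121393, F(27)=196418, F(28)=317811


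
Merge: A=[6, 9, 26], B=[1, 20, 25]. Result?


Compare heads, take smaller each step.
Merged: [1, 6, 9, 20, 25, 26]


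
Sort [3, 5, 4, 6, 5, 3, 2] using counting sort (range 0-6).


Count array: [0, 0, 1, 2, 1, 2, 1]
Reconstruct: [2, 3, 3, 4, 5, 5, 6]


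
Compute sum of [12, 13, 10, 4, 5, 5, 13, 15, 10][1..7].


Prefix sums: [0, 12, 25, 35, 39, 44, 49, 62, 77, 87]
Sum[1..7] = prefix[8] - prefix[1] = 77 - 12 = 65


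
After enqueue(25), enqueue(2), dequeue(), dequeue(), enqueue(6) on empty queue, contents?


enqueue(25) -> [25]
enqueue(2) -> [25, 2]
dequeue() returns 25 -> [2]
dequeue() returns 2 -> []
enqueue(6) -> [6]
Final queue (front to back): [6]


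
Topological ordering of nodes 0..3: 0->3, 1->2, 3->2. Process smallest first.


Kahn's algorithm, process smallest node first
Order: [0, 1, 3, 2]


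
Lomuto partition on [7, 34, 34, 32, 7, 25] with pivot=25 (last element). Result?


Elements <= 25 go left of pivot.
Result: [7, 7, 25, 32, 34, 34], pivot at index 2


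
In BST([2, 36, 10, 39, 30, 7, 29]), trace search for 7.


BST root = 2
Search for 7: compare at each node
Path: [2, 36, 10, 7]


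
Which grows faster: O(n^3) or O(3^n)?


cubic grows slower than exponential (base 3)
O(n^3) is asymptotically smaller; O(3^n) grows faster


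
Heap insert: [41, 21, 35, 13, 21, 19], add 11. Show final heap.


Append 11: [41, 21, 35, 13, 21, 19, 11]
Bubble up: no swaps needed
Result: [41, 21, 35, 13, 21, 19, 11]


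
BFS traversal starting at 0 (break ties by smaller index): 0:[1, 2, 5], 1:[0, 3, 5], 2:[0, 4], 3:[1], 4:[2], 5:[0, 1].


BFS queue: start with [0]
Visit order: [0, 1, 2, 5, 3, 4]


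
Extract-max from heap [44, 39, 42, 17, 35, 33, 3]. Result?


Max = 44
Replace root with last, heapify down
Resulting heap: [42, 39, 33, 17, 35, 3]


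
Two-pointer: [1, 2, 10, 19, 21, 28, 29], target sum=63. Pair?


Two pointers: lo=0, hi=6
No pair sums to 63


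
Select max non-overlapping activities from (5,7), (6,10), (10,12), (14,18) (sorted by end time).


Greedy: pick earliest-ending, then skip overlaps.
Selected (3 activities): [(5, 7), (10, 12), (14, 18)]


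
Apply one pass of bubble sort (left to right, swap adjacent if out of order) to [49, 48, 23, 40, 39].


After one pass: [48, 23, 40, 39, 49]


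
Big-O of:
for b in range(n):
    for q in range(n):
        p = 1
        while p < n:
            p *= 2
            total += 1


Per nesting level: O(n) * O(n) * O(log n) = O(n^2 log n)
Complexity: O(n^2 log n)


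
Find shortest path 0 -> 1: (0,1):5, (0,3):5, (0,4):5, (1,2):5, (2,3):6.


Dijkstra from 0:
Distances: {0: 0, 1: 5, 2: 10, 3: 5, 4: 5}
Shortest distance to 1 = 5, path = [0, 1]


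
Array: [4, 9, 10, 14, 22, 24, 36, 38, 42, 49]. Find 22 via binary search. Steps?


Search for 22:
[0,9] mid=4 arr[4]=22
Total: 1 comparisons


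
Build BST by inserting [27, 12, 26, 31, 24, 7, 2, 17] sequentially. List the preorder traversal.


Root = 27; build tree by BST insertion.
Preorder traversal: [27, 12, 7, 2, 26, 24, 17, 31]


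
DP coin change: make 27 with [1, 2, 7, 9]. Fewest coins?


dp[0]=0; dp[i]=1+min(dp[i-c] for c in coins)
...dp[22]=4, dp[23]=3, dp[24]=4, dp[25]=3, dp[26]=4, dp[27]=3
Minimum coins for 27 = 3


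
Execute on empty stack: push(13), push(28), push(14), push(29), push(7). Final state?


push(13) -> [13]
push(28) -> [13, 28]
push(14) -> [13, 28, 14]
push(29) -> [13, 28, 14, 29]
push(7) -> [13, 28, 14, 29, 7]
Final stack (bottom to top): [13, 28, 14, 29, 7]


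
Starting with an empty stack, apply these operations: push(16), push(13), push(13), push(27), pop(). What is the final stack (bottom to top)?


push(16) -> [16]
push(13) -> [16, 13]
push(13) -> [16, 13, 13]
push(27) -> [16, 13, 13, 27]
pop() returns 27 -> [16, 13, 13]
Final stack (bottom to top): [16, 13, 13]


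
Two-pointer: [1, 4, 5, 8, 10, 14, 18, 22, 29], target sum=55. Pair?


Two pointers: lo=0, hi=8
No pair sums to 55


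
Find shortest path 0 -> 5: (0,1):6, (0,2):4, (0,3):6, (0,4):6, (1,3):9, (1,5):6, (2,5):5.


Dijkstra from 0:
Distances: {0: 0, 1: 6, 2: 4, 3: 6, 4: 6, 5: 9}
Shortest distance to 5 = 9, path = [0, 2, 5]


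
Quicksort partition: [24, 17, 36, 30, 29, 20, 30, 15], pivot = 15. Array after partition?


Elements <= 15 go left of pivot.
Result: [15, 17, 36, 30, 29, 20, 30, 24], pivot at index 0


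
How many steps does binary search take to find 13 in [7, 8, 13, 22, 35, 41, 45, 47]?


Search for 13:
[0,7] mid=3 arr[3]=22
[0,2] mid=1 arr[1]=8
[2,2] mid=2 arr[2]=13
Total: 3 comparisons


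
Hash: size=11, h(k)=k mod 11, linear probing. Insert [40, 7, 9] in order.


Insertions: 40->slot 7; 7->slot 8; 9->slot 9
Table: [None, None, None, None, None, None, None, 40, 7, 9, None]


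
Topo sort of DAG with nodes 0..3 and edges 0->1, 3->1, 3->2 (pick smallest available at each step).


Kahn's algorithm, process smallest node first
Order: [0, 3, 1, 2]


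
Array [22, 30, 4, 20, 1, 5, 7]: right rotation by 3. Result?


Right rotate by 3: [1, 5, 7, 22, 30, 4, 20]


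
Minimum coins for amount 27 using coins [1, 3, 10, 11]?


dp[0]=0; dp[i]=1+min(dp[i-c] for c in coins)
...dp[22]=2, dp[23]=3, dp[24]=3, dp[25]=3, dp[26]=4, dp[27]=4
Minimum coins for 27 = 4


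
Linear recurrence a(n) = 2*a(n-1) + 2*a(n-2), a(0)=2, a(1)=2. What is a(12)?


Build bottom-up:
...a(10)=23168, a(11)=63296, a(12)=2*63296+2*23168=172928


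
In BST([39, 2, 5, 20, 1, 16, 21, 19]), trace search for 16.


BST root = 39
Search for 16: compare at each node
Path: [39, 2, 5, 20, 16]


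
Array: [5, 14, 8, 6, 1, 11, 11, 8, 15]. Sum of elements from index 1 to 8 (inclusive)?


Prefix sums: [0, 5, 19, 27, 33, 34, 45, 56, 64, 79]
Sum[1..8] = prefix[9] - prefix[1] = 79 - 5 = 74


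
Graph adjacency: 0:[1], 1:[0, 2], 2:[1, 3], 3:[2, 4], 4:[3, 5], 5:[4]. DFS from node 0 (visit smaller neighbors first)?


DFS stack-based: start with [0]
Visit order: [0, 1, 2, 3, 4, 5]


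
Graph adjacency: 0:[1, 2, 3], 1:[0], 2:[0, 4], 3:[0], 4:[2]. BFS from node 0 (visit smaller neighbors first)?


BFS queue: start with [0]
Visit order: [0, 1, 2, 3, 4]


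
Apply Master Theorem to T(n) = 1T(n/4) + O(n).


a=1, b=4, c=1. log_4(1)=0 < c=1. Case 3: O(n^c) = O(n)
Complexity: O(n)


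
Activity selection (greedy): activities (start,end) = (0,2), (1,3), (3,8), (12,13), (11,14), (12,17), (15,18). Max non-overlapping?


Greedy: pick earliest-ending, then skip overlaps.
Selected (4 activities): [(0, 2), (3, 8), (12, 13), (15, 18)]


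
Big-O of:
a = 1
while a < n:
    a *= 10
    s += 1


Per nesting level: O(log n) = O(log n)
Complexity: O(log n)


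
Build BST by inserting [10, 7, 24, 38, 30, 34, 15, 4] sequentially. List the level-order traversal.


Root = 10; build tree by BST insertion.
Level-Order traversal: [10, 7, 24, 4, 15, 38, 30, 34]


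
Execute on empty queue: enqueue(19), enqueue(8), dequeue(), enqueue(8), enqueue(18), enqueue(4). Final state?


enqueue(19) -> [19]
enqueue(8) -> [19, 8]
dequeue() returns 19 -> [8]
enqueue(8) -> [8, 8]
enqueue(18) -> [8, 8, 18]
enqueue(4) -> [8, 8, 18, 4]
Final queue (front to back): [8, 8, 18, 4]


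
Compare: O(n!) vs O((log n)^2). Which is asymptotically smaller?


polylogarithmic grows slower than factorial
O((log n)^2) is asymptotically smaller; O(n!) grows faster


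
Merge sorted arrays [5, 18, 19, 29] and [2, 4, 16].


Compare heads, take smaller each step.
Merged: [2, 4, 5, 16, 18, 19, 29]


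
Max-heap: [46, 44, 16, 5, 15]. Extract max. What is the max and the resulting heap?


Max = 46
Replace root with last, heapify down
Resulting heap: [44, 15, 16, 5]


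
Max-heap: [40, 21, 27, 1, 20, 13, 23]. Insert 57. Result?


Append 57: [40, 21, 27, 1, 20, 13, 23, 57]
Bubble up: swap idx 7(57) with idx 3(1); swap idx 3(57) with idx 1(21); swap idx 1(57) with idx 0(40)
Result: [57, 40, 27, 21, 20, 13, 23, 1]


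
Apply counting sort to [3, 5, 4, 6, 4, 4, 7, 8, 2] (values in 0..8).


Count array: [0, 0, 1, 1, 3, 1, 1, 1, 1]
Reconstruct: [2, 3, 4, 4, 4, 5, 6, 7, 8]


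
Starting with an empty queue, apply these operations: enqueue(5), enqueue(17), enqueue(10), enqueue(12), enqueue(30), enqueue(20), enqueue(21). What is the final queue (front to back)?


enqueue(5) -> [5]
enqueue(17) -> [5, 17]
enqueue(10) -> [5, 17, 10]
enqueue(12) -> [5, 17, 10, 12]
enqueue(30) -> [5, 17, 10, 12, 30]
enqueue(20) -> [5, 17, 10, 12, 30, 20]
enqueue(21) -> [5, 17, 10, 12, 30, 20, 21]
Final queue (front to back): [5, 17, 10, 12, 30, 20, 21]


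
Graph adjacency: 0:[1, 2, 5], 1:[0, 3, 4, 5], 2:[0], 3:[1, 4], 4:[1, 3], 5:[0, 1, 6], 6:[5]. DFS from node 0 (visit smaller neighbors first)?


DFS stack-based: start with [0]
Visit order: [0, 1, 3, 4, 5, 6, 2]


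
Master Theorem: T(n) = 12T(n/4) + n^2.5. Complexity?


a=12, b=4, c=2.5. log_4(12)=1.792 < c=2.5. Case 3: O(n^c) = O(n^2.500)
Complexity: O(n^2.500)


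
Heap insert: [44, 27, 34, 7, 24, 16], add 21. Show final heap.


Append 21: [44, 27, 34, 7, 24, 16, 21]
Bubble up: no swaps needed
Result: [44, 27, 34, 7, 24, 16, 21]


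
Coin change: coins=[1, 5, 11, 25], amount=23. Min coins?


dp[0]=0; dp[i]=1+min(dp[i-c] for c in coins)
...dp[18]=4, dp[19]=5, dp[20]=4, dp[21]=3, dp[22]=2, dp[23]=3
Minimum coins for 23 = 3


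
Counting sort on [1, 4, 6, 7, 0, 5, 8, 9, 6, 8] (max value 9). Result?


Count array: [1, 1, 0, 0, 1, 1, 2, 1, 2, 1]
Reconstruct: [0, 1, 4, 5, 6, 6, 7, 8, 8, 9]


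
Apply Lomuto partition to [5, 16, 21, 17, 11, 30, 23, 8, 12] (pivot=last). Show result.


Elements <= 12 go left of pivot.
Result: [5, 11, 8, 12, 16, 30, 23, 21, 17], pivot at index 3


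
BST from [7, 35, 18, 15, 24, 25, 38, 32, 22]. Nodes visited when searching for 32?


BST root = 7
Search for 32: compare at each node
Path: [7, 35, 18, 24, 25, 32]


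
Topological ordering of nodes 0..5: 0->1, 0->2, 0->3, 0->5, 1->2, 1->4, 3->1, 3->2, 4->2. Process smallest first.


Kahn's algorithm, process smallest node first
Order: [0, 3, 1, 4, 2, 5]


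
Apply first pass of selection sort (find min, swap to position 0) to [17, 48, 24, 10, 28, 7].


After one pass: [7, 48, 24, 10, 28, 17]


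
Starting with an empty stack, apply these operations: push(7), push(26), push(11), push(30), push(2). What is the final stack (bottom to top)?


push(7) -> [7]
push(26) -> [7, 26]
push(11) -> [7, 26, 11]
push(30) -> [7, 26, 11, 30]
push(2) -> [7, 26, 11, 30, 2]
Final stack (bottom to top): [7, 26, 11, 30, 2]


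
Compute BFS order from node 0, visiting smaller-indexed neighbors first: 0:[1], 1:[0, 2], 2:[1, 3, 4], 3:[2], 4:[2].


BFS queue: start with [0]
Visit order: [0, 1, 2, 3, 4]


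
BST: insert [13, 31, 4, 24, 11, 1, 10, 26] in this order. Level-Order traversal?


Root = 13; build tree by BST insertion.
Level-Order traversal: [13, 4, 31, 1, 11, 24, 10, 26]


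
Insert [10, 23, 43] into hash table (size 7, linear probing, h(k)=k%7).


Insertions: 10->slot 3; 23->slot 2; 43->slot 1
Table: [None, 43, 23, 10, None, None, None]


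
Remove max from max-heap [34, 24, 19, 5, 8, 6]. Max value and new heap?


Max = 34
Replace root with last, heapify down
Resulting heap: [24, 8, 19, 5, 6]


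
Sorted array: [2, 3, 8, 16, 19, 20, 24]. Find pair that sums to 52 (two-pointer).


Two pointers: lo=0, hi=6
No pair sums to 52


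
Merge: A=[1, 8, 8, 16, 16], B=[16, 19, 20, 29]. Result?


Compare heads, take smaller each step.
Merged: [1, 8, 8, 16, 16, 16, 19, 20, 29]


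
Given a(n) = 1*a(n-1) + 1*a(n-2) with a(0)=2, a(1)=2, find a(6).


Build bottom-up:
...a(4)=10, a(5)=16, a(6)=1*16+1*10=26


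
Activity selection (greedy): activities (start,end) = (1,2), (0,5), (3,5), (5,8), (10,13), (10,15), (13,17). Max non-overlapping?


Greedy: pick earliest-ending, then skip overlaps.
Selected (5 activities): [(1, 2), (3, 5), (5, 8), (10, 13), (13, 17)]


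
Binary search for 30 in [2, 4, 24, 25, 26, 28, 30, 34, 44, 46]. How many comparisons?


Search for 30:
[0,9] mid=4 arr[4]=26
[5,9] mid=7 arr[7]=34
[5,6] mid=5 arr[5]=28
[6,6] mid=6 arr[6]=30
Total: 4 comparisons


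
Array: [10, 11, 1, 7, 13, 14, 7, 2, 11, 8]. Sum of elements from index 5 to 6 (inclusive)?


Prefix sums: [0, 10, 21, 22, 29, 42, 56, 63, 65, 76, 84]
Sum[5..6] = prefix[7] - prefix[5] = 63 - 42 = 21


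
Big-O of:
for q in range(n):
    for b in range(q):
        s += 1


Per nesting level: O(n) * O(n) [triangular over q] = O(n^2)
Complexity: O(n^2)


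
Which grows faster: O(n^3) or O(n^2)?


quadratic grows slower than cubic
O(n^2) is asymptotically smaller; O(n^3) grows faster


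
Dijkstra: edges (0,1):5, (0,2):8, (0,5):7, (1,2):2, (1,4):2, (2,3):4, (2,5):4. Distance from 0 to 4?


Dijkstra from 0:
Distances: {0: 0, 1: 5, 2: 7, 3: 11, 4: 7, 5: 7}
Shortest distance to 4 = 7, path = [0, 1, 4]


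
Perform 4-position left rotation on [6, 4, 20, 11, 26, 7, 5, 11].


Left rotate by 4: [26, 7, 5, 11, 6, 4, 20, 11]


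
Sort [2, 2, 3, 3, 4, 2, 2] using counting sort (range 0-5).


Count array: [0, 0, 4, 2, 1, 0]
Reconstruct: [2, 2, 2, 2, 3, 3, 4]


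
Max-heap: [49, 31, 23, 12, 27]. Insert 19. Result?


Append 19: [49, 31, 23, 12, 27, 19]
Bubble up: no swaps needed
Result: [49, 31, 23, 12, 27, 19]


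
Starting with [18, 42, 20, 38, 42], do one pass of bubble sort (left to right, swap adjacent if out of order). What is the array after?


After one pass: [18, 20, 38, 42, 42]


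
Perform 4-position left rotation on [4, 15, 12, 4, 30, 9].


Left rotate by 4: [30, 9, 4, 15, 12, 4]


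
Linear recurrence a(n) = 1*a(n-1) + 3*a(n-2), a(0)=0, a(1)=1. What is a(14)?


Build bottom-up:
...a(12)=6160, a(13)=14209, a(14)=1*14209+3*6160=32689


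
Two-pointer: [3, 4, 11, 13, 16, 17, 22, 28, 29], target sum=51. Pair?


Two pointers: lo=0, hi=8
Found pair: (22, 29) summing to 51


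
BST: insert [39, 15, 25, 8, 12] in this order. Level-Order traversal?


Root = 39; build tree by BST insertion.
Level-Order traversal: [39, 15, 8, 25, 12]


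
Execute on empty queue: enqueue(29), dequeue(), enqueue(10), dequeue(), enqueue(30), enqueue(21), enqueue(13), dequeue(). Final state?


enqueue(29) -> [29]
dequeue() returns 29 -> []
enqueue(10) -> [10]
dequeue() returns 10 -> []
enqueue(30) -> [30]
enqueue(21) -> [30, 21]
enqueue(13) -> [30, 21, 13]
dequeue() returns 30 -> [21, 13]
Final queue (front to back): [21, 13]


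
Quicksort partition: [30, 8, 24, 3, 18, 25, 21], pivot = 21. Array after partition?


Elements <= 21 go left of pivot.
Result: [8, 3, 18, 21, 24, 25, 30], pivot at index 3


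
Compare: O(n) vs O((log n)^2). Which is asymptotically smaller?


polylogarithmic grows slower than linear
O((log n)^2) is asymptotically smaller; O(n) grows faster


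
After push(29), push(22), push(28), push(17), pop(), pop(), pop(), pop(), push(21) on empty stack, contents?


push(29) -> [29]
push(22) -> [29, 22]
push(28) -> [29, 22, 28]
push(17) -> [29, 22, 28, 17]
pop() returns 17 -> [29, 22, 28]
pop() returns 28 -> [29, 22]
pop() returns 22 -> [29]
pop() returns 29 -> []
push(21) -> [21]
Final stack (bottom to top): [21]


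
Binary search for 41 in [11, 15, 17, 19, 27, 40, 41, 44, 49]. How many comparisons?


Search for 41:
[0,8] mid=4 arr[4]=27
[5,8] mid=6 arr[6]=41
Total: 2 comparisons


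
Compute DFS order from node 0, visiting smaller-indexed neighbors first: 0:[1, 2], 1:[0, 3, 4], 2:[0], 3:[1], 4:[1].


DFS stack-based: start with [0]
Visit order: [0, 1, 3, 4, 2]


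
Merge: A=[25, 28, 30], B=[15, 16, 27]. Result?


Compare heads, take smaller each step.
Merged: [15, 16, 25, 27, 28, 30]


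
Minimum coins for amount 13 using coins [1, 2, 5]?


dp[0]=0; dp[i]=1+min(dp[i-c] for c in coins)
...dp[8]=3, dp[9]=3, dp[10]=2, dp[11]=3, dp[12]=3, dp[13]=4
Minimum coins for 13 = 4


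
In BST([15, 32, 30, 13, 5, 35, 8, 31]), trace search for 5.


BST root = 15
Search for 5: compare at each node
Path: [15, 13, 5]


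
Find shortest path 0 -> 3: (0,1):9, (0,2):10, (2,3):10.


Dijkstra from 0:
Distances: {0: 0, 1: 9, 2: 10, 3: 20}
Shortest distance to 3 = 20, path = [0, 2, 3]


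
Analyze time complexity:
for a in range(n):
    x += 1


Per nesting level: O(n) = O(n)
Complexity: O(n)


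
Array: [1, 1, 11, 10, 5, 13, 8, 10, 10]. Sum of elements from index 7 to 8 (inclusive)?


Prefix sums: [0, 1, 2, 13, 23, 28, 41, 49, 59, 69]
Sum[7..8] = prefix[9] - prefix[7] = 69 - 49 = 20


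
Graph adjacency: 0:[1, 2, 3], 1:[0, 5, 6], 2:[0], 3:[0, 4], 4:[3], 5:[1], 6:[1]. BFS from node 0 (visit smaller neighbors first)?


BFS queue: start with [0]
Visit order: [0, 1, 2, 3, 5, 6, 4]


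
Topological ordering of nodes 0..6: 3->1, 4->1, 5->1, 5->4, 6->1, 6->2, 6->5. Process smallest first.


Kahn's algorithm, process smallest node first
Order: [0, 3, 6, 2, 5, 4, 1]


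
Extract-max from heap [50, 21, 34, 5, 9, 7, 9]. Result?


Max = 50
Replace root with last, heapify down
Resulting heap: [34, 21, 9, 5, 9, 7]


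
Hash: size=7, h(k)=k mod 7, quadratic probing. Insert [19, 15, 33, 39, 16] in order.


Insertions: 19->slot 5; 15->slot 1; 33->slot 6; 39->slot 4; 16->slot 2
Table: [None, 15, 16, None, 39, 19, 33]


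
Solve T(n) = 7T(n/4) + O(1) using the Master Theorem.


a=7, b=4, c=0. log_4(7)=1.404 > c=0. Case 1: O(n^log_b(a)) = O(n^1.404)
Complexity: O(n^1.404)


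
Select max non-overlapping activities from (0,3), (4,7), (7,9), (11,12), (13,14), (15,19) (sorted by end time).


Greedy: pick earliest-ending, then skip overlaps.
Selected (6 activities): [(0, 3), (4, 7), (7, 9), (11, 12), (13, 14), (15, 19)]


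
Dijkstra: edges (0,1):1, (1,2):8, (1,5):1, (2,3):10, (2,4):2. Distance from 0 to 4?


Dijkstra from 0:
Distances: {0: 0, 1: 1, 2: 9, 3: 19, 4: 11, 5: 2}
Shortest distance to 4 = 11, path = [0, 1, 2, 4]


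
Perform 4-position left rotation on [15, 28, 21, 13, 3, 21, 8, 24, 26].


Left rotate by 4: [3, 21, 8, 24, 26, 15, 28, 21, 13]


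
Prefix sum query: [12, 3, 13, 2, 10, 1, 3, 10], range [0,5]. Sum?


Prefix sums: [0, 12, 15, 28, 30, 40, 41, 44, 54]
Sum[0..5] = prefix[6] - prefix[0] = 41 - 0 = 41


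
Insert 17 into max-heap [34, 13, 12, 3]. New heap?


Append 17: [34, 13, 12, 3, 17]
Bubble up: swap idx 4(17) with idx 1(13)
Result: [34, 17, 12, 3, 13]


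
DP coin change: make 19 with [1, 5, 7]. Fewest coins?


dp[0]=0; dp[i]=1+min(dp[i-c] for c in coins)
...dp[14]=2, dp[15]=3, dp[16]=4, dp[17]=3, dp[18]=4, dp[19]=3
Minimum coins for 19 = 3


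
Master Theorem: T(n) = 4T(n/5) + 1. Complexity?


a=4, b=5, c=0. log_5(4)=0.861 > c=0. Case 1: O(n^log_b(a)) = O(n^0.861)
Complexity: O(n^0.861)


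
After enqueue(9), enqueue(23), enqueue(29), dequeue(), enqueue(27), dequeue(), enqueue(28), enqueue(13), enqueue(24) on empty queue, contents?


enqueue(9) -> [9]
enqueue(23) -> [9, 23]
enqueue(29) -> [9, 23, 29]
dequeue() returns 9 -> [23, 29]
enqueue(27) -> [23, 29, 27]
dequeue() returns 23 -> [29, 27]
enqueue(28) -> [29, 27, 28]
enqueue(13) -> [29, 27, 28, 13]
enqueue(24) -> [29, 27, 28, 13, 24]
Final queue (front to back): [29, 27, 28, 13, 24]


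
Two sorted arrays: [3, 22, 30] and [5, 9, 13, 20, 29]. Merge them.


Compare heads, take smaller each step.
Merged: [3, 5, 9, 13, 20, 22, 29, 30]


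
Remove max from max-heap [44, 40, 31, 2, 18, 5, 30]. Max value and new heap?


Max = 44
Replace root with last, heapify down
Resulting heap: [40, 30, 31, 2, 18, 5]


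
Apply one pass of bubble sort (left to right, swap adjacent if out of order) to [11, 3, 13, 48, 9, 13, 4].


After one pass: [3, 11, 13, 9, 13, 4, 48]


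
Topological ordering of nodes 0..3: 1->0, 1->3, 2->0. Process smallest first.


Kahn's algorithm, process smallest node first
Order: [1, 2, 0, 3]


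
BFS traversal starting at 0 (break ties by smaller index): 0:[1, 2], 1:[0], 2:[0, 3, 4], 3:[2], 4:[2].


BFS queue: start with [0]
Visit order: [0, 1, 2, 3, 4]


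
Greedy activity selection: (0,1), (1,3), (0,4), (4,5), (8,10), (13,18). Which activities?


Greedy: pick earliest-ending, then skip overlaps.
Selected (5 activities): [(0, 1), (1, 3), (4, 5), (8, 10), (13, 18)]


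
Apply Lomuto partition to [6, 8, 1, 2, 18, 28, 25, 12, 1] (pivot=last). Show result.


Elements <= 1 go left of pivot.
Result: [1, 1, 6, 2, 18, 28, 25, 12, 8], pivot at index 1


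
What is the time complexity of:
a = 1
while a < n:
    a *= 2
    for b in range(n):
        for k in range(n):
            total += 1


Per nesting level: O(log n) * O(n) * O(n) = O(n^2 log n)
Complexity: O(n^2 log n)


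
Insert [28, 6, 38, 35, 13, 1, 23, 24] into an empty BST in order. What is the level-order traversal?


Root = 28; build tree by BST insertion.
Level-Order traversal: [28, 6, 38, 1, 13, 35, 23, 24]


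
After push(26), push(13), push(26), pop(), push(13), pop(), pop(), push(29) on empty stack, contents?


push(26) -> [26]
push(13) -> [26, 13]
push(26) -> [26, 13, 26]
pop() returns 26 -> [26, 13]
push(13) -> [26, 13, 13]
pop() returns 13 -> [26, 13]
pop() returns 13 -> [26]
push(29) -> [26, 29]
Final stack (bottom to top): [26, 29]


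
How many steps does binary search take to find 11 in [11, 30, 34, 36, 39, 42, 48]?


Search for 11:
[0,6] mid=3 arr[3]=36
[0,2] mid=1 arr[1]=30
[0,0] mid=0 arr[0]=11
Total: 3 comparisons


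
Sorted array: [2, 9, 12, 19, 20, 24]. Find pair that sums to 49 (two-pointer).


Two pointers: lo=0, hi=5
No pair sums to 49


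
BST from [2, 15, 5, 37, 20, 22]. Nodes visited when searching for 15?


BST root = 2
Search for 15: compare at each node
Path: [2, 15]


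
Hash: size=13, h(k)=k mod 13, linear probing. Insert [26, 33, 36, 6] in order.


Insertions: 26->slot 0; 33->slot 7; 36->slot 10; 6->slot 6
Table: [26, None, None, None, None, None, 6, 33, None, None, 36, None, None]


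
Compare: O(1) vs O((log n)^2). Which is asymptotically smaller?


constant grows slower than polylogarithmic
O(1) is asymptotically smaller; O((log n)^2) grows faster


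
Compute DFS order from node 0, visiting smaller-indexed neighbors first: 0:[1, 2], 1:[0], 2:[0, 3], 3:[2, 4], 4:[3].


DFS stack-based: start with [0]
Visit order: [0, 1, 2, 3, 4]


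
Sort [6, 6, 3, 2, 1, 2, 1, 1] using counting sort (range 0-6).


Count array: [0, 3, 2, 1, 0, 0, 2]
Reconstruct: [1, 1, 1, 2, 2, 3, 6, 6]


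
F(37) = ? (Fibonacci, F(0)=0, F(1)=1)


F(n)=F(n-1)+F(n-2)
...F(35)=9227465, F(36)=14930352, F(37)=24157817


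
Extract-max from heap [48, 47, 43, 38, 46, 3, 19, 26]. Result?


Max = 48
Replace root with last, heapify down
Resulting heap: [47, 46, 43, 38, 26, 3, 19]


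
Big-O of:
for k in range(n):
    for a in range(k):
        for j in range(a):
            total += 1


Per nesting level: O(n) * O(n) [triangular over k] * O(n) [triangular over a] = O(n^3)
Complexity: O(n^3)


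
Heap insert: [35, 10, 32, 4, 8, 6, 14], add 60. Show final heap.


Append 60: [35, 10, 32, 4, 8, 6, 14, 60]
Bubble up: swap idx 7(60) with idx 3(4); swap idx 3(60) with idx 1(10); swap idx 1(60) with idx 0(35)
Result: [60, 35, 32, 10, 8, 6, 14, 4]


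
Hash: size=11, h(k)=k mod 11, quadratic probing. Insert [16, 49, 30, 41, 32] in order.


Insertions: 16->slot 5; 49->slot 6; 30->slot 8; 41->slot 9; 32->slot 10
Table: [None, None, None, None, None, 16, 49, None, 30, 41, 32]


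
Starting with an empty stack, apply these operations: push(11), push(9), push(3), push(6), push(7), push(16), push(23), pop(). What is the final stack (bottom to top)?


push(11) -> [11]
push(9) -> [11, 9]
push(3) -> [11, 9, 3]
push(6) -> [11, 9, 3, 6]
push(7) -> [11, 9, 3, 6, 7]
push(16) -> [11, 9, 3, 6, 7, 16]
push(23) -> [11, 9, 3, 6, 7, 16, 23]
pop() returns 23 -> [11, 9, 3, 6, 7, 16]
Final stack (bottom to top): [11, 9, 3, 6, 7, 16]


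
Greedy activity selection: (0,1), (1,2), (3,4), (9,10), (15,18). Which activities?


Greedy: pick earliest-ending, then skip overlaps.
Selected (5 activities): [(0, 1), (1, 2), (3, 4), (9, 10), (15, 18)]


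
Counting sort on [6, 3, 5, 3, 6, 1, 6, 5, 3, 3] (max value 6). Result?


Count array: [0, 1, 0, 4, 0, 2, 3]
Reconstruct: [1, 3, 3, 3, 3, 5, 5, 6, 6, 6]


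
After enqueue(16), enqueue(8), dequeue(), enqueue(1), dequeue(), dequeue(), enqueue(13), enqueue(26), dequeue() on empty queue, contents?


enqueue(16) -> [16]
enqueue(8) -> [16, 8]
dequeue() returns 16 -> [8]
enqueue(1) -> [8, 1]
dequeue() returns 8 -> [1]
dequeue() returns 1 -> []
enqueue(13) -> [13]
enqueue(26) -> [13, 26]
dequeue() returns 13 -> [26]
Final queue (front to back): [26]


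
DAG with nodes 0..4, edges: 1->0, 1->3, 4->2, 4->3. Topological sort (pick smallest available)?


Kahn's algorithm, process smallest node first
Order: [1, 0, 4, 2, 3]


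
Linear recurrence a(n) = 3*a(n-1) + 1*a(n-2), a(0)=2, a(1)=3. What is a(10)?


Build bottom-up:
...a(8)=14159, a(9)=46764, a(10)=3*46764+1*14159=154451


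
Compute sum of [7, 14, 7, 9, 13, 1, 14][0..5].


Prefix sums: [0, 7, 21, 28, 37, 50, 51, 65]
Sum[0..5] = prefix[6] - prefix[0] = 51 - 0 = 51


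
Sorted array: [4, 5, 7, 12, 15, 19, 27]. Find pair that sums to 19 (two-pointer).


Two pointers: lo=0, hi=6
Found pair: (4, 15) summing to 19


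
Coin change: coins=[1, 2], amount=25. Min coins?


dp[0]=0; dp[i]=1+min(dp[i-c] for c in coins)
...dp[20]=10, dp[21]=11, dp[22]=11, dp[23]=12, dp[24]=12, dp[25]=13
Minimum coins for 25 = 13


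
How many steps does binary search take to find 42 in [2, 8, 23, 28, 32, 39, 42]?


Search for 42:
[0,6] mid=3 arr[3]=28
[4,6] mid=5 arr[5]=39
[6,6] mid=6 arr[6]=42
Total: 3 comparisons
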